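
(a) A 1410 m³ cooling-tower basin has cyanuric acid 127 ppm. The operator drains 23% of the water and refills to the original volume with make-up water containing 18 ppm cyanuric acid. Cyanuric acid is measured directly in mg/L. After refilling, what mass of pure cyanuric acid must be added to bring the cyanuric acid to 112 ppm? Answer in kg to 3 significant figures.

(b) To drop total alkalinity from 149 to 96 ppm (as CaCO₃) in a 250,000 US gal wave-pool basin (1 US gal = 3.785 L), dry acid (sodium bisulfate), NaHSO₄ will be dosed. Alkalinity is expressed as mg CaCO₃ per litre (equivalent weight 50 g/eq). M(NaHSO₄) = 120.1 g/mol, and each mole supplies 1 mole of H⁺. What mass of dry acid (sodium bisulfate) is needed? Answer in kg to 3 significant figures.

(a) Volume: 1410 m³ = 1,410,000 L.
(a) After draining 23% and refilling: 127 × 0.77 + 18 × 0.23 = 101.93 ppm.
(a) Deficit to target: 112 − 101.93 = 10.07 mg/L.
(a) Mass: 10.07 mg/L × 1,410,000 L = 14,200 g cyanuric acid.

(b) Volume: 250,000 US gal × 3.785 L/gal = 946,250 L.
(b) Alkalinity to neutralize: (149 − 96) = 53 mg/L as CaCO₃ × 946,250 L = 50,150 g as CaCO₃.
(b) Equivalents of H⁺ required: 50,150 ÷ 50 g/eq = 1003 eq = 1003 mol NaHSO₄.
(b) Mass of NaHSO₄: 1003 × 120.1 = 120,500 g.

(a) 14.2 kg; (b) 120 kg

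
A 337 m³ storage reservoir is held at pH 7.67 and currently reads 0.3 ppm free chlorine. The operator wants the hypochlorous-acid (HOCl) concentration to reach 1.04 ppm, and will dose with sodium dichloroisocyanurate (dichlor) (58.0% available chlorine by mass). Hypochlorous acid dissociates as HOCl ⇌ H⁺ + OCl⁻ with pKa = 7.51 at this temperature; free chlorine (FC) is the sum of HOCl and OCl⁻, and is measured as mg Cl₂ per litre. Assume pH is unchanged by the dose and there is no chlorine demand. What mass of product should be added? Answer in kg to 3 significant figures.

1.30 kg

Volume: 337 m³ = 337,000 L.
[OCl⁻]/[HOCl] = 10^(pH − pKa) = 10^(7.67 − 7.51) = 1.445; fraction as HOCl = 1/(1 + 1.445) = 0.4089.
Free chlorine required for 1.04 ppm HOCl: 1.04 / 0.4089 = 2.543 ppm.
FC to add: 2.543 − 0.3 = 2.243 mg/L as Cl₂.
Cl₂ equivalent: 2.243 mg/L × 337,000 L = 756 g.
Product at 58.0% available Cl: 756 / 0.58 = 1303 g.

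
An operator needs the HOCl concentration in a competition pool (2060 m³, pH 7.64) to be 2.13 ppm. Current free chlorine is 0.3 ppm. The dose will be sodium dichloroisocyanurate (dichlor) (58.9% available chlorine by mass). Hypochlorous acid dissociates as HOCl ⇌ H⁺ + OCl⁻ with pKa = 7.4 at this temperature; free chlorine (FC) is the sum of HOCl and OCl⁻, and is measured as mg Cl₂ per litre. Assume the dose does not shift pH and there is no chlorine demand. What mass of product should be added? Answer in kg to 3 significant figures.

Volume: 2060 m³ = 2,060,000 L.
[OCl⁻]/[HOCl] = 10^(pH − pKa) = 10^(7.64 − 7.4) = 1.738; fraction as HOCl = 1/(1 + 1.738) = 0.3653.
Free chlorine required for 2.13 ppm HOCl: 2.13 / 0.3653 = 5.832 ppm.
FC to add: 5.832 − 0.3 = 5.532 mg/L as Cl₂.
Cl₂ equivalent: 5.532 mg/L × 2,060,000 L = 11,390 g.
Product at 58.9% available Cl: 11,390 / 0.589 = 19,350 g.

19.3 kg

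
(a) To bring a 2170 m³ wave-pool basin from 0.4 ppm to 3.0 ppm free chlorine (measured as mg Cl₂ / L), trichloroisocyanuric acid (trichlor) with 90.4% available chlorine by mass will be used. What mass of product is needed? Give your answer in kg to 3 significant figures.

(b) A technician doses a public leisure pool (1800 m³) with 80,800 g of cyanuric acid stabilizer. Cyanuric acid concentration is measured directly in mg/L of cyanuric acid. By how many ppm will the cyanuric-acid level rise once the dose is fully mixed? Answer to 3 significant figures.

(a) Volume: 2170 m³ = 2,170,000 L.
(a) Chlorine deficit: 3.0 − 0.4 = 2.6 ppm = 2.6 mg/L as Cl₂.
(a) Cl₂ equivalent needed: 2.6 mg/L × 2,170,000 L = 5,642,000 mg = 5642 g.
(a) Product at 90.4% available chlorine: 5642 / 0.904 = 6241 g.

(b) Volume: 1800 m³ = 1,800,000 L.
(b) Rise: 80,800 g / 1,800,000 L × 1000 = 44.89 mg/L.

(a) 6.24 kg; (b) 44.9 ppm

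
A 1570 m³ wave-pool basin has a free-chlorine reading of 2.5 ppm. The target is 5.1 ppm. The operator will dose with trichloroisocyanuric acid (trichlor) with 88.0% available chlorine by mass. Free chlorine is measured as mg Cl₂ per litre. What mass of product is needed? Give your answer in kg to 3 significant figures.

4.64 kg

Volume: 1570 m³ = 1,570,000 L.
Chlorine deficit: 5.1 − 2.5 = 2.6 ppm = 2.6 mg/L as Cl₂.
Cl₂ equivalent needed: 2.6 mg/L × 1,570,000 L = 4,082,000 mg = 4082 g.
Product at 88.0% available chlorine: 4082 / 0.88 = 4639 g.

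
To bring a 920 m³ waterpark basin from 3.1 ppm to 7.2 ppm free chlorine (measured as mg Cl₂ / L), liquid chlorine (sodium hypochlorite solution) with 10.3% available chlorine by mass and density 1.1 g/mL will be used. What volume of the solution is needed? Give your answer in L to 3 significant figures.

Volume: 920 m³ = 920,000 L.
Chlorine deficit: 7.2 − 3.1 = 4.1 ppm = 4.1 mg/L as Cl₂.
Cl₂ equivalent needed: 4.1 mg/L × 920,000 L = 3,772,000 mg = 3772 g.
Product at 10.3% available chlorine: 3772 / 0.103 = 36,620 g.
Volume at density 1.1 g/mL: 36,620 g ÷ 1.1 g/mL = 33,290 mL.

33.3 L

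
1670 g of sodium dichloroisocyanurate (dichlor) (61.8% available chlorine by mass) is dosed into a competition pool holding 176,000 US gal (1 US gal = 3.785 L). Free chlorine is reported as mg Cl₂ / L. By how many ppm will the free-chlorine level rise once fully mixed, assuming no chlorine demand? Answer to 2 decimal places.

1.55 ppm

Volume: 176,000 US gal × 3.785 L/gal = 666,160 L.
Available chlorine delivered: 1670 g × 0.618 = 1032 g as Cl₂.
Concentration rise: 1032 g / 666,160 L = 1.549 mg/L = 1.55 ppm.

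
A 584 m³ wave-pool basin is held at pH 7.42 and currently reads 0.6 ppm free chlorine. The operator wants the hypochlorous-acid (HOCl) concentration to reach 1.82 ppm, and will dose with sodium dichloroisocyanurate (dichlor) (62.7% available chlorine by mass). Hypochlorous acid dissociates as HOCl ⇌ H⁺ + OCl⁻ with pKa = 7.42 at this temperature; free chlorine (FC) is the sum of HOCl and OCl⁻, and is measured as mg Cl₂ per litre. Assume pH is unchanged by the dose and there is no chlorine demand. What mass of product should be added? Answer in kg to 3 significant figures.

2.83 kg

Volume: 584 m³ = 584,000 L.
[OCl⁻]/[HOCl] = 10^(pH − pKa) = 10^(7.42 − 7.42) = 1; fraction as HOCl = 1/(1 + 1) = 0.5.
Free chlorine required for 1.82 ppm HOCl: 1.82 / 0.5 = 3.64 ppm.
FC to add: 3.64 − 0.6 = 3.04 mg/L as Cl₂.
Cl₂ equivalent: 3.04 mg/L × 584,000 L = 1775 g.
Product at 62.7% available Cl: 1775 / 0.627 = 2832 g.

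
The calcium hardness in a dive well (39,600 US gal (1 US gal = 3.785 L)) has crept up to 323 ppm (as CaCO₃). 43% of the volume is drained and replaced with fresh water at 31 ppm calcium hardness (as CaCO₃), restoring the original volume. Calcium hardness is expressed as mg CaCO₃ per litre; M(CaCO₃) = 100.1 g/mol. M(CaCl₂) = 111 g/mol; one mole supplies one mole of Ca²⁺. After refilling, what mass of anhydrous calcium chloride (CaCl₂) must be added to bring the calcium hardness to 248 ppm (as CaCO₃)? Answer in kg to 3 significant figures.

8.40 kg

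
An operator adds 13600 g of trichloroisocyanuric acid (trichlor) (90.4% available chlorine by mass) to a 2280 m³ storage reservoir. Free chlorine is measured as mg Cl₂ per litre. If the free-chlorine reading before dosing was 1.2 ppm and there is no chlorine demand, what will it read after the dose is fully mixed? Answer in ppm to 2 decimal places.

6.59 ppm

Volume: 2280 m³ = 2,280,000 L.
Available chlorine delivered: 13,600 g × 0.904 = 12,290 g as Cl₂.
Concentration rise: 12,290 g / 2,280,000 L = 5.392 mg/L = 5.39 ppm.
Final FC: 1.2 + 5.39 = 6.59 ppm.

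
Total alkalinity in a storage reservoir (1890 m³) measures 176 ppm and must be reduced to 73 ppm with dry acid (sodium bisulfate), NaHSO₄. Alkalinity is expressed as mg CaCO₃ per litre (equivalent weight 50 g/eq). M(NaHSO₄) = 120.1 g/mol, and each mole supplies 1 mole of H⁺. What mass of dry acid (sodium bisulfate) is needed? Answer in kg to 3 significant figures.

468 kg

Volume: 1890 m³ = 1,890,000 L.
Alkalinity to neutralize: (176 − 73) = 103 mg/L as CaCO₃ × 1,890,000 L = 194,700 g as CaCO₃.
Equivalents of H⁺ required: 194,700 ÷ 50 g/eq = 3893 eq = 3893 mol NaHSO₄.
Mass of NaHSO₄: 3893 × 120.1 = 467,600 g.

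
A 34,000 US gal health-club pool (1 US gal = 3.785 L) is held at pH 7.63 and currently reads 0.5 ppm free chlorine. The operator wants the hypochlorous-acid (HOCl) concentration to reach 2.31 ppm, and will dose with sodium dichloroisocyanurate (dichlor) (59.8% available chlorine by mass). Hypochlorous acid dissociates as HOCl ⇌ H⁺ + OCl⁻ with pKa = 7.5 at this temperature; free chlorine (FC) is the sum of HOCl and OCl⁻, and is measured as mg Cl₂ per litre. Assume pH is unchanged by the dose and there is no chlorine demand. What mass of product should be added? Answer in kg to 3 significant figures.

1.06 kg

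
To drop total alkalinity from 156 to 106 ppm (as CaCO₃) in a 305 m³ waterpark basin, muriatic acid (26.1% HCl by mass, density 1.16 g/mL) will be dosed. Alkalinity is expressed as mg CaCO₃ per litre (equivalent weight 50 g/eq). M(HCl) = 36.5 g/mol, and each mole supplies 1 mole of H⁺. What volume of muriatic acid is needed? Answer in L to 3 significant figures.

Volume: 305 m³ = 305,000 L.
Alkalinity to neutralize: (156 − 106) = 50 mg/L as CaCO₃ × 305,000 L = 15,250 g as CaCO₃.
Equivalents of H⁺ required: 15,250 ÷ 50 g/eq = 305 eq = 305 mol HCl.
Mass of HCl: 305 × 36.5 = 11,130 g.
Mass of 26.1% solution: 11,130 / 0.261 = 42,650 g.
Volume: 42,650 g ÷ 1.16 g/mL = 36,770 mL.

36.8 L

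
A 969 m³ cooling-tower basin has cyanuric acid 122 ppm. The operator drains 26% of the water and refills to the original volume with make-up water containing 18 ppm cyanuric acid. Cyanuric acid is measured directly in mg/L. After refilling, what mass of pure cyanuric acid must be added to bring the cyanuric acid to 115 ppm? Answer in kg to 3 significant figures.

19.4 kg

Volume: 969 m³ = 969,000 L.
After draining 26% and refilling: 122 × 0.74 + 18 × 0.26 = 94.96 ppm.
Deficit to target: 115 − 94.96 = 20.04 mg/L.
Mass: 20.04 mg/L × 969,000 L = 19,420 g cyanuric acid.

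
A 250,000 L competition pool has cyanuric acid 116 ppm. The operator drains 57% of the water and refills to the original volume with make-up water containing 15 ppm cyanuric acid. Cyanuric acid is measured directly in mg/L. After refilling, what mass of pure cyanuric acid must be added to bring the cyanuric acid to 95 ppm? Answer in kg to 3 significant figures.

9.14 kg

After draining 57% and refilling: 116 × 0.43 + 15 × 0.57 = 58.43 ppm.
Deficit to target: 95 − 58.43 = 36.57 mg/L.
Mass: 36.57 mg/L × 250,000 L = 9142 g cyanuric acid.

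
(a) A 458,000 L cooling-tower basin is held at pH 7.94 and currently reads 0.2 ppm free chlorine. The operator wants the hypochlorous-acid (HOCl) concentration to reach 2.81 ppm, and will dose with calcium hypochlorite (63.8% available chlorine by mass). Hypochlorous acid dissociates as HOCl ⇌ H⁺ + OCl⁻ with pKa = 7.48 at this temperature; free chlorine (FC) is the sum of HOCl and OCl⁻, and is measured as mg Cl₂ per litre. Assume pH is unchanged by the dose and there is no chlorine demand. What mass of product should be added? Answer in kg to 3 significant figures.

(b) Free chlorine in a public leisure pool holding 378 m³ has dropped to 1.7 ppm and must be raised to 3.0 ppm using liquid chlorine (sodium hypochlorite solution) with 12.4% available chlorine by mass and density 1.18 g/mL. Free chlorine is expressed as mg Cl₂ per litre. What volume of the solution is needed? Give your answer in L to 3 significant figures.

(a) 7.69 kg; (b) 3.36 L

(a) [OCl⁻]/[HOCl] = 10^(pH − pKa) = 10^(7.94 − 7.48) = 2.884; fraction as HOCl = 1/(1 + 2.884) = 0.2575.
(a) Free chlorine required for 2.81 ppm HOCl: 2.81 / 0.2575 = 10.91 ppm.
(a) FC to add: 10.91 − 0.2 = 10.71 mg/L as Cl₂.
(a) Cl₂ equivalent: 10.71 mg/L × 458,000 L = 4907 g.
(a) Product at 63.8% available Cl: 4907 / 0.638 = 7691 g.

(b) Volume: 378 m³ = 378,000 L.
(b) Chlorine deficit: 3.0 − 1.7 = 1.3 ppm = 1.3 mg/L as Cl₂.
(b) Cl₂ equivalent needed: 1.3 mg/L × 378,000 L = 491,400 mg = 491.4 g.
(b) Product at 12.4% available chlorine: 491.4 / 0.124 = 3963 g.
(b) Volume at density 1.18 g/mL: 3963 g ÷ 1.18 g/mL = 3358 mL.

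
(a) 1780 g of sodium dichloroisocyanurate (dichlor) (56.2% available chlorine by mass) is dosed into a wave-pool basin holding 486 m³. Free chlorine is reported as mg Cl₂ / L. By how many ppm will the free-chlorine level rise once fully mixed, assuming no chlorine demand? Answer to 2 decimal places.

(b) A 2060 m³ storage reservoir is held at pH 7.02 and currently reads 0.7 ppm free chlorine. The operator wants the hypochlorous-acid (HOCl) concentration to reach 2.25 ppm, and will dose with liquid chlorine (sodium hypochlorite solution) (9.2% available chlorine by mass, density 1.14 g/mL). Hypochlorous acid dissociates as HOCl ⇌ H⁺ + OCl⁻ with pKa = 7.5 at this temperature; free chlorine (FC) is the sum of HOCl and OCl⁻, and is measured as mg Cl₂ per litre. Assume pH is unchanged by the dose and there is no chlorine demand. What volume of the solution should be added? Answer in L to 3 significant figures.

(a) Volume: 486 m³ = 486,000 L.
(a) Available chlorine delivered: 1780 g × 0.562 = 1000 g as Cl₂.
(a) Concentration rise: 1000 g / 486,000 L = 2.058 mg/L = 2.06 ppm.

(b) Volume: 2060 m³ = 2,060,000 L.
(b) [OCl⁻]/[HOCl] = 10^(pH − pKa) = 10^(7.02 − 7.5) = 0.3311; fraction as HOCl = 1/(1 + 0.3311) = 0.7512.
(b) Free chlorine required for 2.25 ppm HOCl: 2.25 / 0.7512 = 2.995 ppm.
(b) FC to add: 2.995 − 0.7 = 2.295 mg/L as Cl₂.
(b) Cl₂ equivalent: 2.295 mg/L × 2,060,000 L = 4728 g.
(b) Product at 9.2% available Cl: 4728 / 0.092 = 51,390 g.
(b) Volume: 51,390 g ÷ 1.14 g/mL = 45,080 mL.

(a) 2.06 ppm; (b) 45.1 L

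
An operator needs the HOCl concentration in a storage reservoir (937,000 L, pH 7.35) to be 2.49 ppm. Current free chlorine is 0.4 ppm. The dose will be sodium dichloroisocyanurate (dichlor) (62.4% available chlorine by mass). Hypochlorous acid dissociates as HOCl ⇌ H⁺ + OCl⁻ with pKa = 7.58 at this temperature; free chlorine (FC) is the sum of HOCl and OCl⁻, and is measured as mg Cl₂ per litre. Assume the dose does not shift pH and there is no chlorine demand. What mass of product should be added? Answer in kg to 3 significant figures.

[OCl⁻]/[HOCl] = 10^(pH − pKa) = 10^(7.35 − 7.58) = 0.5888; fraction as HOCl = 1/(1 + 0.5888) = 0.6294.
Free chlorine required for 2.49 ppm HOCl: 2.49 / 0.6294 = 3.956 ppm.
FC to add: 3.956 − 0.4 = 3.556 mg/L as Cl₂.
Cl₂ equivalent: 3.556 mg/L × 937,000 L = 3332 g.
Product at 62.4% available Cl: 3332 / 0.624 = 5340 g.

5.34 kg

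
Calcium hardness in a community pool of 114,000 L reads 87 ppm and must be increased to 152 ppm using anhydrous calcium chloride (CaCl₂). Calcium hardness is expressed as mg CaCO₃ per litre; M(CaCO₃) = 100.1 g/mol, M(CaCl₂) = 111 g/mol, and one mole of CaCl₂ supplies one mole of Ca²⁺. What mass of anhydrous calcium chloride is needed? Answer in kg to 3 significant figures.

Hardness to add: (152 − 87) = 65 mg/L as CaCO₃ × 114,000 L = 7410 g as CaCO₃.
Moles of Ca²⁺ (1 mol Ca²⁺ ≡ 1 mol CaCO₃): 7410 / 100.1 g/mol = 74.03 mol.
Mass of CaCl₂: 74.03 × 111 = 8217 g.

8.22 kg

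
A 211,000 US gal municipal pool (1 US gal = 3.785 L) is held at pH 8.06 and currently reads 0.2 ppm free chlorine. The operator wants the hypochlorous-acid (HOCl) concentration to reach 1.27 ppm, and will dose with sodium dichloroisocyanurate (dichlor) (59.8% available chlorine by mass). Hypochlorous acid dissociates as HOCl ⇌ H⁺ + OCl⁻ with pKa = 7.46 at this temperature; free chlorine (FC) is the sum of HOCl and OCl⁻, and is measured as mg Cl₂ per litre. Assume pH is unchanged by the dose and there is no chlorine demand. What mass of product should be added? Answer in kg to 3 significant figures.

8.18 kg

Volume: 211,000 US gal × 3.785 L/gal = 798,635 L.
[OCl⁻]/[HOCl] = 10^(pH − pKa) = 10^(8.06 − 7.46) = 3.981; fraction as HOCl = 1/(1 + 3.981) = 0.2008.
Free chlorine required for 1.27 ppm HOCl: 1.27 / 0.2008 = 6.326 ppm.
FC to add: 6.326 − 0.2 = 6.126 mg/L as Cl₂.
Cl₂ equivalent: 6.126 mg/L × 798,635 L = 4892 g.
Product at 59.8% available Cl: 4892 / 0.598 = 8181 g.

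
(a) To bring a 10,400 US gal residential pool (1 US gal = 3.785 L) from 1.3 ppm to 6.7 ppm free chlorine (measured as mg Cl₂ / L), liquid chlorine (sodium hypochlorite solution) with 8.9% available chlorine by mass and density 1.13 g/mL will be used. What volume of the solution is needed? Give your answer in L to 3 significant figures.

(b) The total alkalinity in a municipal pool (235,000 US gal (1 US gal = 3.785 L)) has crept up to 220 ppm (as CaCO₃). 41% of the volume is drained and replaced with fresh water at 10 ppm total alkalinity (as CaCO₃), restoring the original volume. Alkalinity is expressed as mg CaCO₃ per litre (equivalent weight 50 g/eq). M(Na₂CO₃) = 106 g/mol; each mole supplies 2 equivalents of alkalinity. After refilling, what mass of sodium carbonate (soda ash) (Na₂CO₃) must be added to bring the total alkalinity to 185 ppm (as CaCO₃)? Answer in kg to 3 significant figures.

(a) Volume: 10,400 US gal × 3.785 L/gal = 39,364 L.
(a) Chlorine deficit: 6.7 − 1.3 = 5.4 ppm = 5.4 mg/L as Cl₂.
(a) Cl₂ equivalent needed: 5.4 mg/L × 39,364 L = 212,600 mg = 212.6 g.
(a) Product at 8.9% available chlorine: 212.6 / 0.089 = 2388 g.
(a) Volume at density 1.13 g/mL: 2388 g ÷ 1.13 g/mL = 2114 mL.

(b) Volume: 235,000 US gal × 3.785 L/gal = 889,475 L.
(b) After draining 41% and refilling: 220 × 0.59 + 10 × 0.41 = 133.9 ppm.
(b) Deficit to target: 185 − 133.9 = 51.1 mg/L.
(b) As CaCO₃: 51.1 mg/L × 889,475 L = 45,450 g; ÷ 50 g/eq ÷ 2 = 454.5 mol Na₂CO₃.
(b) Mass: 454.5 × 106 = 48,180 g.

(a) 2.11 L; (b) 48.2 kg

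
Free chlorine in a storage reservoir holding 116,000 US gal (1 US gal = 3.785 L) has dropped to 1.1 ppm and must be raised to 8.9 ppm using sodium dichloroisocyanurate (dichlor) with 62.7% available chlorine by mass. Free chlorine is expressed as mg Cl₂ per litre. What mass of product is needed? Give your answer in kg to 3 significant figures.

5.46 kg

Volume: 116,000 US gal × 3.785 L/gal = 439,060 L.
Chlorine deficit: 8.9 − 1.1 = 7.8 ppm = 7.8 mg/L as Cl₂.
Cl₂ equivalent needed: 7.8 mg/L × 439,060 L = 3,425,000 mg = 3425 g.
Product at 62.7% available chlorine: 3425 / 0.627 = 5462 g.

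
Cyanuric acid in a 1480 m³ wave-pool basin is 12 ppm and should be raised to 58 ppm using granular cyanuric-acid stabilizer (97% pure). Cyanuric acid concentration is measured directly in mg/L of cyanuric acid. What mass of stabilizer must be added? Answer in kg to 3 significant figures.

Volume: 1480 m³ = 1,480,000 L.
CYA to add: (58 − 12) = 46 mg/L × 1,480,000 L = 68,080 g cyanuric acid.
At 97% purity: 68,080 / 0.97 = 70,190 g product.

70.2 kg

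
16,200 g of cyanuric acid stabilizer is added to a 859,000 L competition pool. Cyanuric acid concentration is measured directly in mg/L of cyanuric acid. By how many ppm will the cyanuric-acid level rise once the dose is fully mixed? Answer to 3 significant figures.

Rise: 16,200 g / 859,000 L × 1000 = 18.86 mg/L.

18.9 ppm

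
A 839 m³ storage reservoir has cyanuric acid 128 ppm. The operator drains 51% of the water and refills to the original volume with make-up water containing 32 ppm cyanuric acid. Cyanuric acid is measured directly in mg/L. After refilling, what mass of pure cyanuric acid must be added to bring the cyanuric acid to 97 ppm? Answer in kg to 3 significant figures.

15.1 kg

Volume: 839 m³ = 839,000 L.
After draining 51% and refilling: 128 × 0.49 + 32 × 0.51 = 79.04 ppm.
Deficit to target: 97 − 79.04 = 17.96 mg/L.
Mass: 17.96 mg/L × 839,000 L = 15,070 g cyanuric acid.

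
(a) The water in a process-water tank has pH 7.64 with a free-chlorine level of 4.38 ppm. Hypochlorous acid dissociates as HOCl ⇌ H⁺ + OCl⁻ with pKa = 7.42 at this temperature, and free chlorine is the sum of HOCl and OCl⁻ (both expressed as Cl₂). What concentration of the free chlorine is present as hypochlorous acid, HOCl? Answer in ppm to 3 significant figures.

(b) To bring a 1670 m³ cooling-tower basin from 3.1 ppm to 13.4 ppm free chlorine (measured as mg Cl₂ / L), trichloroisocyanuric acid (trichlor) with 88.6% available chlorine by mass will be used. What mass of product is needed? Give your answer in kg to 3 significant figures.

(a) 1.65 ppm; (b) 19.4 kg

(a) [OCl⁻]/[HOCl] = 10^(pH − pKa) = 10^(7.64 − 7.42) = 10^0.22 = 1.66.
(a) Fraction as HOCl = 1 / (1 + 1.66) = 0.376.
(a) HOCl = 0.376 × 4.38 ppm = 1.647 ppm.

(b) Volume: 1670 m³ = 1,670,000 L.
(b) Chlorine deficit: 13.4 − 3.1 = 10.3 ppm = 10.3 mg/L as Cl₂.
(b) Cl₂ equivalent needed: 10.3 mg/L × 1,670,000 L = 17,200,000 mg = 17,200 g.
(b) Product at 88.6% available chlorine: 17,200 / 0.886 = 19,410 g.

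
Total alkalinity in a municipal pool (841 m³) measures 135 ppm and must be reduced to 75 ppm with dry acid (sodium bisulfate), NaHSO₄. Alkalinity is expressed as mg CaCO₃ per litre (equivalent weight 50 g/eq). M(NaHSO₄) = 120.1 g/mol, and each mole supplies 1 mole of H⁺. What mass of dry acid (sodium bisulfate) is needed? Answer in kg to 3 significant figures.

Volume: 841 m³ = 841,000 L.
Alkalinity to neutralize: (135 − 75) = 60 mg/L as CaCO₃ × 841,000 L = 50,460 g as CaCO₃.
Equivalents of H⁺ required: 50,460 ÷ 50 g/eq = 1009 eq = 1009 mol NaHSO₄.
Mass of NaHSO₄: 1009 × 120.1 = 121,200 g.

121 kg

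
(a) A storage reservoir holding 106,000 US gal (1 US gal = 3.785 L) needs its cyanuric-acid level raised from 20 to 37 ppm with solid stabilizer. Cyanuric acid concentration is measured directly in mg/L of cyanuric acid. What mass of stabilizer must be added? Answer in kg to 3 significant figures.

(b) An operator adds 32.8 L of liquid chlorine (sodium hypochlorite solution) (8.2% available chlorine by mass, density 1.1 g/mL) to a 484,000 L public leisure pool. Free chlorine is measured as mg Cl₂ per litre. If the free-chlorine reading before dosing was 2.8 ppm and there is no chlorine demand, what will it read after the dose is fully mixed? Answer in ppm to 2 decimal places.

(a) 6.82 kg; (b) 8.91 ppm

(a) Volume: 106,000 US gal × 3.785 L/gal = 401,210 L.
(a) CYA to add: (37 − 20) = 17 mg/L × 401,210 L = 6821 g cyanuric acid.

(b) Mass of solution: 32.8 L × 1000 mL/L × 1.1 g/mL = 36,080 g.
(b) Available chlorine delivered: 36,080 g × 0.082 = 2959 g as Cl₂.
(b) Concentration rise: 2959 g / 484,000 L = 6.113 mg/L = 6.11 ppm.
(b) Final FC: 2.8 + 6.11 = 8.91 ppm.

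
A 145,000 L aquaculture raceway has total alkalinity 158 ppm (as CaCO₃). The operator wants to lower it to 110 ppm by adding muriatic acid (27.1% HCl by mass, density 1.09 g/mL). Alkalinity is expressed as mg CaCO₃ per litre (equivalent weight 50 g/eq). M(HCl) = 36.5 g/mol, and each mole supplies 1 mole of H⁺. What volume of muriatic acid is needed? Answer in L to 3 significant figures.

Alkalinity to neutralize: (158 − 110) = 48 mg/L as CaCO₃ × 145,000 L = 6960 g as CaCO₃.
Equivalents of H⁺ required: 6960 ÷ 50 g/eq = 139.2 eq = 139.2 mol HCl.
Mass of HCl: 139.2 × 36.5 = 5081 g.
Mass of 27.1% solution: 5081 / 0.271 = 18,750 g.
Volume: 18,750 g ÷ 1.09 g/mL = 17,200 mL.

17.2 L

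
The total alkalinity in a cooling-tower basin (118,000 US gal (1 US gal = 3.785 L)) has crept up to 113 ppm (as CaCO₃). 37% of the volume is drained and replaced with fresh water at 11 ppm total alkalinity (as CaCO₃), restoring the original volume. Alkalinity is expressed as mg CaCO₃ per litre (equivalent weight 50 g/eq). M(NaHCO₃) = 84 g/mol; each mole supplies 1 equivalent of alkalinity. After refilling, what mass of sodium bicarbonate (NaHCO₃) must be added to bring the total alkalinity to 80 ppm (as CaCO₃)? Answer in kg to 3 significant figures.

3.56 kg

Volume: 118,000 US gal × 3.785 L/gal = 446,630 L.
After draining 37% and refilling: 113 × 0.63 + 11 × 0.37 = 75.26 ppm.
Deficit to target: 80 − 75.26 = 4.74 mg/L.
As CaCO₃: 4.74 mg/L × 446,630 L = 2117 g; ÷ 50 g/eq ÷ 1 = 42.34 mol NaHCO₃.
Mass: 42.34 × 84 = 3557 g.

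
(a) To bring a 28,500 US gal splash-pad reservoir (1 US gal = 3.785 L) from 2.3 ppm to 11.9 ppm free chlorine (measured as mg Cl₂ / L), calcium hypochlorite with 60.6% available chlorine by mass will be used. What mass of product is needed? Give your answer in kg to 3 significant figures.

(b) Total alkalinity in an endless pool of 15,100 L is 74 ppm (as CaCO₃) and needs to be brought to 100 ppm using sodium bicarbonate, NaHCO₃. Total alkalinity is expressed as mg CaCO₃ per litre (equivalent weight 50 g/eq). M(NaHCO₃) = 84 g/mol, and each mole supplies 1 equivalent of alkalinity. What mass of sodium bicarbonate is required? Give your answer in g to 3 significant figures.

(a) 1.71 kg; (b) 660 g

(a) Volume: 28,500 US gal × 3.785 L/gal = 107,872 L.
(a) Chlorine deficit: 11.9 − 2.3 = 9.6 ppm = 9.6 mg/L as Cl₂.
(a) Cl₂ equivalent needed: 9.6 mg/L × 107,872 L = 1,036,000 mg = 1036 g.
(a) Product at 60.6% available chlorine: 1036 / 0.606 = 1709 g.

(b) Alkalinity to add: (100 − 74) = 26 mg/L as CaCO₃ × 15,100 L = 392.6 g as CaCO₃.
(b) Equivalents: 392.6 g ÷ 50 g/eq = 7.852 eq.
(b) NaHCO₃ supplies 1 eq per mole → 7.852 mol.
(b) Mass: 7.852 mol × 84 g/mol = 659.6 g.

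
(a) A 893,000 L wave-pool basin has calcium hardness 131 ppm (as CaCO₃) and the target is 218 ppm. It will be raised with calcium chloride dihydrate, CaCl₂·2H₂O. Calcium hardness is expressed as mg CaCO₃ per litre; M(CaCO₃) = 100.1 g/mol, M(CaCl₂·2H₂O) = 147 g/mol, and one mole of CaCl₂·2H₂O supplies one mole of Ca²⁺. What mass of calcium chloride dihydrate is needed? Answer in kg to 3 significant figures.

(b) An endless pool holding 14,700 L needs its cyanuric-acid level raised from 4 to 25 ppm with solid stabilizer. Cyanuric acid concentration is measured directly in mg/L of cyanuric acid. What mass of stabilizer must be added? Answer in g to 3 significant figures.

(a) 114 kg; (b) 309 g

(a) Hardness to add: (218 − 131) = 87 mg/L as CaCO₃ × 893,000 L = 77,690 g as CaCO₃.
(a) Moles of Ca²⁺ (1 mol Ca²⁺ ≡ 1 mol CaCO₃): 77,690 / 100.1 g/mol = 776.1 mol.
(a) Mass of CaCl₂·2H₂O: 776.1 × 147 = 114,100 g.

(b) CYA to add: (25 − 4) = 21 mg/L × 14,700 L = 308.7 g cyanuric acid.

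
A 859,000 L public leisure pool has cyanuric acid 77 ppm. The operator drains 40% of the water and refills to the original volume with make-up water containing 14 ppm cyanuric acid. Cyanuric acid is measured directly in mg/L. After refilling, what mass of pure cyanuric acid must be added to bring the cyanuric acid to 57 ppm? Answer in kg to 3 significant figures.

After draining 40% and refilling: 77 × 0.60 + 14 × 0.40 = 51.8 ppm.
Deficit to target: 57 − 51.8 = 5.2 mg/L.
Mass: 5.2 mg/L × 859,000 L = 4467 g cyanuric acid.

4.47 kg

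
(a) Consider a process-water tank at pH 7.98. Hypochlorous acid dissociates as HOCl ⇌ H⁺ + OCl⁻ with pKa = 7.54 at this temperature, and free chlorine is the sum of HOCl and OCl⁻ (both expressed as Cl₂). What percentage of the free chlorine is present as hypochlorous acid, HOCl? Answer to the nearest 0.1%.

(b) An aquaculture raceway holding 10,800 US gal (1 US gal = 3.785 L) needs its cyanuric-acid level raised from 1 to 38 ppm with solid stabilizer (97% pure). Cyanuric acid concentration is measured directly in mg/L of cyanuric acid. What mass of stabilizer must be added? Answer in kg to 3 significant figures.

(a) 26.6%; (b) 1.56 kg

(a) [OCl⁻]/[HOCl] = 10^(pH − pKa) = 10^(7.98 − 7.54) = 10^0.44 = 2.754.
(a) Fraction as HOCl = 1 / (1 + 2.754) = 0.2664.

(b) Volume: 10,800 US gal × 3.785 L/gal = 40,878 L.
(b) CYA to add: (38 − 1) = 37 mg/L × 40,878 L = 1512 g cyanuric acid.
(b) At 97% purity: 1512 / 0.97 = 1559 g product.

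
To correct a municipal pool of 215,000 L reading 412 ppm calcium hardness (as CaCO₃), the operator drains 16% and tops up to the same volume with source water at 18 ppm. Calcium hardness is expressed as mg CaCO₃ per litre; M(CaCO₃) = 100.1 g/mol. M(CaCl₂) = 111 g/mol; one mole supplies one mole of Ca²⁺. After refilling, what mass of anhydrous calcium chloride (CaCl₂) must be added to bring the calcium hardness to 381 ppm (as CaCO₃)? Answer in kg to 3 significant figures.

After draining 16% and refilling: 412 × 0.84 + 18 × 0.16 = 348.96 ppm.
Deficit to target: 381 − 348.96 = 32.04 mg/L.
As CaCO₃: 32.04 mg/L × 215,000 L = 6889 g; ÷ 100.1 = 68.82 mol Ca²⁺.
Mass: 68.82 × 111 = 7639 g.

7.64 kg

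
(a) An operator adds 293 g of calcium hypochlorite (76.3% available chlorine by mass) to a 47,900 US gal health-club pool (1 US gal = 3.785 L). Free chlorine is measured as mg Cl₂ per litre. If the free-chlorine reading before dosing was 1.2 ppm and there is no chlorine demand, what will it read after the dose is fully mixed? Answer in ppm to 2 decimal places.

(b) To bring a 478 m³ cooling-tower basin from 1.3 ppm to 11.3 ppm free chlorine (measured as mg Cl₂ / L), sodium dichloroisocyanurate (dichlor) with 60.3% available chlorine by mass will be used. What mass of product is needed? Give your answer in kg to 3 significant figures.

(a) Volume: 47,900 US gal × 3.785 L/gal = 181,302 L.
(a) Available chlorine delivered: 293 g × 0.763 = 223.6 g as Cl₂.
(a) Concentration rise: 223.6 g / 181,302 L = 1.233 mg/L = 1.23 ppm.
(a) Final FC: 1.2 + 1.23 = 2.43 ppm.

(b) Volume: 478 m³ = 478,000 L.
(b) Chlorine deficit: 11.3 − 1.3 = 10 ppm = 10 mg/L as Cl₂.
(b) Cl₂ equivalent needed: 10 mg/L × 478,000 L = 4,780,000 mg = 4780 g.
(b) Product at 60.3% available chlorine: 4780 / 0.603 = 7927 g.

(a) 2.43 ppm; (b) 7.93 kg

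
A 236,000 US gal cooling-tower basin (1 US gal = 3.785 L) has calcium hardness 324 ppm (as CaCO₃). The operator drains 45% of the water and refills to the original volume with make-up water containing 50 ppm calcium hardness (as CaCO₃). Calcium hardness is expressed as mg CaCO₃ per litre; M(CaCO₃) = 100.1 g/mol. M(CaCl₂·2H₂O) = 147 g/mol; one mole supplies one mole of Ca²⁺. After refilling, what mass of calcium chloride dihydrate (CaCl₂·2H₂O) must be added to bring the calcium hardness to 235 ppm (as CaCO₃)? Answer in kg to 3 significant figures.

45.0 kg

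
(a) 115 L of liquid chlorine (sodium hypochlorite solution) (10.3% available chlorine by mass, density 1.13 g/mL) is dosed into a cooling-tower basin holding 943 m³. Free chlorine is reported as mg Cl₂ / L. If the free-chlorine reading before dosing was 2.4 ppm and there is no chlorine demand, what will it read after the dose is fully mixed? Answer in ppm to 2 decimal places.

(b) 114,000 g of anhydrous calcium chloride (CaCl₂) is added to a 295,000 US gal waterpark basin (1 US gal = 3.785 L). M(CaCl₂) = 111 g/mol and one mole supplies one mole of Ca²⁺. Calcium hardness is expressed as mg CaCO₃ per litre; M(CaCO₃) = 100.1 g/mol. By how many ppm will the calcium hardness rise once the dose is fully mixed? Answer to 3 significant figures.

(a) 16.59 ppm; (b) 92.1 ppm

(a) Volume: 943 m³ = 943,000 L.
(a) Mass of solution: 115 L × 1000 mL/L × 1.13 g/mL = 129,900 g.
(a) Available chlorine delivered: 129,900 g × 0.103 = 13,380 g as Cl₂.
(a) Concentration rise: 13,380 g / 943,000 L = 14.19 mg/L = 14.19 ppm.
(a) Final FC: 2.4 + 14.19 = 16.59 ppm.

(b) Volume: 295,000 US gal × 3.785 L/gal = 1,116,575 L.
(b) Moles of Ca²⁺: 114,000 g ÷ 111 g/mol = 1027 mol.
(b) As CaCO₃: 1027 mol × 100.1 g/mol = 102,800 g.
(b) Rise: 102,800 g / 1,116,575 L × 1000 = 92.07 mg/L.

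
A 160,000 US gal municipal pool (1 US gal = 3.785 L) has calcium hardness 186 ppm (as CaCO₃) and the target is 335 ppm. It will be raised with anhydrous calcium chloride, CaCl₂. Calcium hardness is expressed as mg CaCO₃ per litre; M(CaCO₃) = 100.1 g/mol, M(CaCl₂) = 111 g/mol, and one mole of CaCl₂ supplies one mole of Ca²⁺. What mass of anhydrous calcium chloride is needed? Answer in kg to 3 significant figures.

Volume: 160,000 US gal × 3.785 L/gal = 605,600 L.
Hardness to add: (335 − 186) = 149 mg/L as CaCO₃ × 605,600 L = 90,230 g as CaCO₃.
Moles of Ca²⁺ (1 mol Ca²⁺ ≡ 1 mol CaCO₃): 90,230 / 100.1 g/mol = 901.4 mol.
Mass of CaCl₂: 901.4 × 111 = 100,100 g.

100 kg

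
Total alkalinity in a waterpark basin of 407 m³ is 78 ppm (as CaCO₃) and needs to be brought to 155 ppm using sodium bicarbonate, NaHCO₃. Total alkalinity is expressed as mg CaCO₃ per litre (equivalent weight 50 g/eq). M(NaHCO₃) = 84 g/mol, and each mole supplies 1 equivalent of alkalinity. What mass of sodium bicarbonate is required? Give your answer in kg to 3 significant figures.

52.6 kg

Volume: 407 m³ = 407,000 L.
Alkalinity to add: (155 − 78) = 77 mg/L as CaCO₃ × 407,000 L = 31,340 g as CaCO₃.
Equivalents: 31,340 g ÷ 50 g/eq = 626.8 eq.
NaHCO₃ supplies 1 eq per mole → 626.8 mol.
Mass: 626.8 mol × 84 g/mol = 52,650 g.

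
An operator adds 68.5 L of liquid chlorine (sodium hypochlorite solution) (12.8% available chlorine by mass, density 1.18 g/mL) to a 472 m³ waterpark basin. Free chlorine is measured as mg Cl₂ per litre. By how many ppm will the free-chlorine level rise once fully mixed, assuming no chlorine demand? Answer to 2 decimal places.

Volume: 472 m³ = 472,000 L.
Mass of solution: 68.5 L × 1000 mL/L × 1.18 g/mL = 80,830 g.
Available chlorine delivered: 80,830 g × 0.128 = 10,350 g as Cl₂.
Concentration rise: 10,350 g / 472,000 L = 21.92 mg/L = 21.92 ppm.

21.92 ppm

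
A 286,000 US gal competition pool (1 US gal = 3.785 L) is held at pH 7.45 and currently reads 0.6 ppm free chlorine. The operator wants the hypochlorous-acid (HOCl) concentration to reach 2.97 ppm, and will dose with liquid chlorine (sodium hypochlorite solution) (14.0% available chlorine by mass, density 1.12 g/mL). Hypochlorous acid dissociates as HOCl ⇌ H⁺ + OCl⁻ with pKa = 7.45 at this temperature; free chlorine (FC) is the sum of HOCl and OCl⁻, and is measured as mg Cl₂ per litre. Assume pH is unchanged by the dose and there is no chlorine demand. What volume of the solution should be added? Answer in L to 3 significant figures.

36.9 L

Volume: 286,000 US gal × 3.785 L/gal = 1,082,510 L.
[OCl⁻]/[HOCl] = 10^(pH − pKa) = 10^(7.45 − 7.45) = 1; fraction as HOCl = 1/(1 + 1) = 0.5.
Free chlorine required for 2.97 ppm HOCl: 2.97 / 0.5 = 5.94 ppm.
FC to add: 5.94 − 0.6 = 5.34 mg/L as Cl₂.
Cl₂ equivalent: 5.34 mg/L × 1,082,510 L = 5781 g.
Product at 14.0% available Cl: 5781 / 0.14 = 41,290 g.
Volume: 41,290 g ÷ 1.12 g/mL = 36,870 mL.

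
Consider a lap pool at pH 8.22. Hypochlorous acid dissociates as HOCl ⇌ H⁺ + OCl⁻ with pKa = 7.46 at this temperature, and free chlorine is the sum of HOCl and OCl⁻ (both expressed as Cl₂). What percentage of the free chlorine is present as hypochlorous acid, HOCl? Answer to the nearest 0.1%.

[OCl⁻]/[HOCl] = 10^(pH − pKa) = 10^(8.22 − 7.46) = 10^0.76 = 5.754.
Fraction as HOCl = 1 / (1 + 5.754) = 0.1481.

14.8%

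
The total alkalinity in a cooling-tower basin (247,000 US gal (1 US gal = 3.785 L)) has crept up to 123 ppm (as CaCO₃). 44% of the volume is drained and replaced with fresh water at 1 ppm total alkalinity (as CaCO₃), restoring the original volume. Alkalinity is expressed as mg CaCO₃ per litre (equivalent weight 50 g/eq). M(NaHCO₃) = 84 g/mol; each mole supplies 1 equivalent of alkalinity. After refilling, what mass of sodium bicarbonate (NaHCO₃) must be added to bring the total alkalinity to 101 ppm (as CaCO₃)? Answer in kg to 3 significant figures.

Volume: 247,000 US gal × 3.785 L/gal = 934,895 L.
After draining 44% and refilling: 123 × 0.56 + 1 × 0.44 = 69.32 ppm.
Deficit to target: 101 − 69.32 = 31.68 mg/L.
As CaCO₃: 31.68 mg/L × 934,895 L = 29,620 g; ÷ 50 g/eq ÷ 1 = 592.3 mol NaHCO₃.
Mass: 592.3 × 84 = 49,760 g.

49.8 kg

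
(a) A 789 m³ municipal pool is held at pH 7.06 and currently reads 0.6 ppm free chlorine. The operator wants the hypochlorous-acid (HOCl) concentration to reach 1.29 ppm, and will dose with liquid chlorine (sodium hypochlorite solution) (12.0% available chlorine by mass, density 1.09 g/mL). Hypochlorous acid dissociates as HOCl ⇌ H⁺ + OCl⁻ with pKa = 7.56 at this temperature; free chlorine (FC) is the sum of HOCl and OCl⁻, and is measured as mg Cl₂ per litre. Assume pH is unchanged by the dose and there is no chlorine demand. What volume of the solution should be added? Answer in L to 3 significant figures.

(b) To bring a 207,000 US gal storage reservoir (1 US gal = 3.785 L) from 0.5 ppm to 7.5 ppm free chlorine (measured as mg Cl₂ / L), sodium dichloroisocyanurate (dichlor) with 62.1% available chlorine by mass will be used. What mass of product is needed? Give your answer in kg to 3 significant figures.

(a) 6.62 L; (b) 8.83 kg

(a) Volume: 789 m³ = 789,000 L.
(a) [OCl⁻]/[HOCl] = 10^(pH − pKa) = 10^(7.06 − 7.56) = 0.3162; fraction as HOCl = 1/(1 + 0.3162) = 0.7597.
(a) Free chlorine required for 1.29 ppm HOCl: 1.29 / 0.7597 = 1.698 ppm.
(a) FC to add: 1.698 − 0.6 = 1.098 mg/L as Cl₂.
(a) Cl₂ equivalent: 1.098 mg/L × 789,000 L = 866.3 g.
(a) Product at 12.0% available Cl: 866.3 / 0.12 = 7219 g.
(a) Volume: 7219 g ÷ 1.09 g/mL = 6623 mL.

(b) Volume: 207,000 US gal × 3.785 L/gal = 783,495 L.
(b) Chlorine deficit: 7.5 − 0.5 = 7 ppm = 7 mg/L as Cl₂.
(b) Cl₂ equivalent needed: 7 mg/L × 783,495 L = 5,484,000 mg = 5484 g.
(b) Product at 62.1% available chlorine: 5484 / 0.621 = 8832 g.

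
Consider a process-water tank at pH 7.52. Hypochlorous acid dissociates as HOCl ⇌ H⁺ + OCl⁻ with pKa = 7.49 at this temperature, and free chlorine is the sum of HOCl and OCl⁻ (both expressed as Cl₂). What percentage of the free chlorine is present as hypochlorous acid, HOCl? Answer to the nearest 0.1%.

48.3%

[OCl⁻]/[HOCl] = 10^(pH − pKa) = 10^(7.52 − 7.49) = 10^0.03 = 1.072.
Fraction as HOCl = 1 / (1 + 1.072) = 0.4827.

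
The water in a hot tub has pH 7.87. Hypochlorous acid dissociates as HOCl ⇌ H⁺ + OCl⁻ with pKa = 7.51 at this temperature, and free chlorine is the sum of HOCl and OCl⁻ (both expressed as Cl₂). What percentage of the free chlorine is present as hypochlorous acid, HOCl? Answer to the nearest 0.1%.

[OCl⁻]/[HOCl] = 10^(pH − pKa) = 10^(7.87 − 7.51) = 10^0.36 = 2.291.
Fraction as HOCl = 1 / (1 + 2.291) = 0.3039.

30.4%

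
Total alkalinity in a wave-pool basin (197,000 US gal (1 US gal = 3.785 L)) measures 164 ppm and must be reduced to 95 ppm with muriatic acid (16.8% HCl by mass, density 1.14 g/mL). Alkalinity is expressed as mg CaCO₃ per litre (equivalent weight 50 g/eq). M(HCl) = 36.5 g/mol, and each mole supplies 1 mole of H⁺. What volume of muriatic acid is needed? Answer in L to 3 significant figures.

Volume: 197,000 US gal × 3.785 L/gal = 745,645 L.
Alkalinity to neutralize: (164 − 95) = 69 mg/L as CaCO₃ × 745,645 L = 51,450 g as CaCO₃.
Equivalents of H⁺ required: 51,450 ÷ 50 g/eq = 1029 eq = 1029 mol HCl.
Mass of HCl: 1029 × 36.5 = 37,560 g.
Mass of 16.8% solution: 37,560 / 0.168 = 223,600 g.
Volume: 223,600 g ÷ 1.14 g/mL = 196,100 mL.

196 L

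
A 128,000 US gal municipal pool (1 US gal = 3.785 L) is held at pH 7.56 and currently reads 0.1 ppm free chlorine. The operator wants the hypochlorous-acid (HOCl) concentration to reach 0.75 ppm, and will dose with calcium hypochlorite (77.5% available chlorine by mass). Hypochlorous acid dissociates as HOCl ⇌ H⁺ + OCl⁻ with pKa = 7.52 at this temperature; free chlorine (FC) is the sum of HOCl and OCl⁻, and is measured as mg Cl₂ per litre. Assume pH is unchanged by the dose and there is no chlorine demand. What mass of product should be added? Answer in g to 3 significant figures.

920 g

Volume: 128,000 US gal × 3.785 L/gal = 484,480 L.
[OCl⁻]/[HOCl] = 10^(pH − pKa) = 10^(7.56 − 7.52) = 1.096; fraction as HOCl = 1/(1 + 1.096) = 0.477.
Free chlorine required for 0.75 ppm HOCl: 0.75 / 0.477 = 1.572 ppm.
FC to add: 1.572 − 0.1 = 1.472 mg/L as Cl₂.
Cl₂ equivalent: 1.472 mg/L × 484,480 L = 713.3 g.
Product at 77.5% available Cl: 713.3 / 0.775 = 920.4 g.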